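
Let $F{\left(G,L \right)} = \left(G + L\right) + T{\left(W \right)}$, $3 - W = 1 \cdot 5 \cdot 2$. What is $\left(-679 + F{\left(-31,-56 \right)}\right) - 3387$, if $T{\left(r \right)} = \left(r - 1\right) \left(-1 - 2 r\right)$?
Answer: $-4257$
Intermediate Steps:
$W = -7$ ($W = 3 - 1 \cdot 5 \cdot 2 = 3 - 5 \cdot 2 = 3 - 10 = -7$)
$T{\left(r \right)} = \left(-1 + r\right) \left(-1 - 2 r\right)$
$F{\left(G,L \right)} = -104 + G + L$ ($F{\left(G,L \right)} = \left(G + L\right) - \left(6 + 98\right) = \left(G + L\right) - 104 = -104 + G + L$)
$\left(-679 + F{\left(-31,-56 \right)}\right) - 3387 = \left(-679 - 191\right) - 3387 = -870 - 3387 = -4257$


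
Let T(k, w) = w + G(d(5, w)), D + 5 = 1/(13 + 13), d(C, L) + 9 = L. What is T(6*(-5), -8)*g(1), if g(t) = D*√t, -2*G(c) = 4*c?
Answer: -129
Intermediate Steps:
d(C, L) = -9 + L
D = -129/26 (D = -5 + 1/(13 + 13) = -5 + 1/26 = -129/26 ≈ -4.9615)
G(c) = -2*c
g(t) = -129*√t/26
T(k, w) = 18 - w (T(k, w) = w - 2*(-9 + w) = w + (18 - 2*w) = 18 - w)
T(6*(-5), -8)*g(1) = (18 - 1*(-8))*(-129*√1/26) = (18 + 8)*(-129/26*1) = 26*(-129/26) = -129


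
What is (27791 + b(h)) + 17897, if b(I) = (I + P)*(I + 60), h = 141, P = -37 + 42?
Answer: 75034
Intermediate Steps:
P = 5
b(I) = (5 + I)*(60 + I) (b(I) = (I + 5)*(I + 60) = (5 + I)*(60 + I))
(27791 + b(h)) + 17897 = (27791 + (300 + 141² + 65*141)) + 17897 = (27791 + (300 + 19881 + 9165)) + 17897 = (27791 + 29346) + 17897 = 57137 + 17897 = 75034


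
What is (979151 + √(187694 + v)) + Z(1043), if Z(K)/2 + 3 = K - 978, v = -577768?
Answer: 979275 + I*√390074 ≈ 9.7928e+5 + 624.56*I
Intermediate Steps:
Z(K) = -1962 + 2*K (Z(K) = -6 + 2*(K - 978) = -6 + 2*(-978 + K) = -6 + (-1956 + 2*K) = -1962 + 2*K)
(979151 + √(187694 + v)) + Z(1043) = (979151 + √(187694 - 577768)) + (-1962 + 2*1043) = (979151 + √(-390074)) + (-1962 + 2086) = (979151 + I*√390074) + 124 = 979275 + I*√390074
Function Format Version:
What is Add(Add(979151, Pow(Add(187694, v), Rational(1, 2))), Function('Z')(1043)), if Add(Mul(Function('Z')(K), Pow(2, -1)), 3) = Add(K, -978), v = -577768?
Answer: Add(979275, Mul(I, Pow(390074, Rational(1, 2)))) ≈ Add(9.7928e+5, Mul(624.56, I))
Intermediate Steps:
Function('Z')(K) = Add(-1962, Mul(2, K)) (Function('Z')(K) = Add(-6, Mul(2, Add(K, -978))) = Add(-6, Mul(2, Add(-978, K))) = Add(-6, Add(-1956, Mul(2, K))) = Add(-1962, Mul(2, K)))
Add(Add(979151, Pow(Add(187694, v), Rational(1, 2))), Function('Z')(1043)) = Add(Add(979151, Pow(Add(187694, -577768), Rational(1, 2))), Add(-1962, Mul(2, 1043))) = Add(Add(979151, Pow(-390074, Rational(1, 2))), Add(-1962, 2086)) = Add(Add(979151, Mul(I, Pow(390074, Rational(1, 2)))), 124) = Add(979275, Mul(I, Pow(390074, Rational(1, 2))))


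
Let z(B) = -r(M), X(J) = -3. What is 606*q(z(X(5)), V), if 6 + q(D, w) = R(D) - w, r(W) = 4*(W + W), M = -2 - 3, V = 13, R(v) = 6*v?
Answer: 133926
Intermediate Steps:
M = -5
r(W) = 8*W (r(W) = 4*(2*W) = 8*W)
z(B) = 40 (z(B) = -8*(-5) = -1*(-40) = 40)
q(D, w) = -6 - w + 6*D (q(D, w) = -6 + (6*D - w) = -6 + (-w + 6*D) = -6 - w + 6*D)
606*q(z(X(5)), V) = 606*(-6 - 1*13 + 6*40) = 606*(-6 - 13 + 240) = 606*221 = 133926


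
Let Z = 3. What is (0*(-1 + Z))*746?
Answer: 0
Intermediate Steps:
(0*(-1 + Z))*746 = (0*(-1 + 3))*746 = (0*2)*746 = 0*746 = 0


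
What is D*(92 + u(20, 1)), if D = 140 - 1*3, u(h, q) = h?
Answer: 15344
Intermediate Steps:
D = 137 (D = 140 - 3 = 137)
D*(92 + u(20, 1)) = 137*(92 + 20) = 137*112 = 15344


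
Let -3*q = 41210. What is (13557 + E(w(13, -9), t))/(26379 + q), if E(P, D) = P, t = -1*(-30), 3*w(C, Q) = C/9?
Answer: 366052/341343 ≈ 1.0724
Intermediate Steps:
q = -41210/3 (q = -1/3*41210 = -41210/3 ≈ -13737.)
w(C, Q) = C/27 (w(C, Q) = (C/9)/3 = C/27)
t = 30
(13557 + E(w(13, -9), t))/(26379 + q) = (13557 + (1/27)*13)/(26379 - 41210/3) = (13557 + 13/27)/(37927/3) = (366052/27)*(3/37927) = 366052/341343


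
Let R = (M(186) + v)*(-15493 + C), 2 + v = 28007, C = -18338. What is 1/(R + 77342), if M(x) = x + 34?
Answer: -1/954802633 ≈ -1.0473e-9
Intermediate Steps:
v = 28005 (v = -2 + 28007 = 28005)
M(x) = 34 + x
R = -954879975 (R = ((34 + 186) + 28005)*(-15493 - 18338) = (220 + 28005)*(-33831) = 28225*(-33831) = -954879975)
1/(R + 77342) = 1/(-954879975 + 77342) = 1/(-954802633) = -1/954802633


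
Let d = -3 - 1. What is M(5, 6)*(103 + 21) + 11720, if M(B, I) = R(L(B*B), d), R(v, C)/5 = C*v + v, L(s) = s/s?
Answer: 9860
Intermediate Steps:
d = -4
L(s) = 1
R(v, C) = 5*v + 5*C*v (R(v, C) = 5*(C*v + v) = 5*(v + C*v) = 5*v + 5*C*v)
M(B, I) = -15 (M(B, I) = 5*1*(1 - 4) = 5*1*(-3) = -15)
M(5, 6)*(103 + 21) + 11720 = -15*(103 + 21) + 11720 = -15*124 + 11720 = -1860 + 11720 = 9860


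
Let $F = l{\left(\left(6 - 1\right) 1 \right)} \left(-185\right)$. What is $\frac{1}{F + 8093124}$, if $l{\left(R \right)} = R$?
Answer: $\frac{1}{8092199} \approx 1.2358 \cdot 10^{-7}$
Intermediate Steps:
$F = -925$ ($F = \left(6 - 1\right) 1 \left(-185\right) = 5 \cdot 1 \left(-185\right) = 5 \left(-185\right) = -925$)
$\frac{1}{F + 8093124} = \frac{1}{-925 + 8093124} = \frac{1}{8092199}$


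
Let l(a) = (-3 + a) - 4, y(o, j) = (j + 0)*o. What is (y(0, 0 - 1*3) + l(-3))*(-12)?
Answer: 120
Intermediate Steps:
y(o, j) = j*o
l(a) = -7 + a
(y(0, 0 - 1*3) + l(-3))*(-12) = ((0 - 1*3)*0 + (-7 - 3))*(-12) = ((0 - 3)*0 - 10)*(-12) = (-3*0 - 10)*(-12) = (0 - 10)*(-12) = -10*(-12) = 120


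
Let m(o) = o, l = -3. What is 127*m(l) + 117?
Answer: -264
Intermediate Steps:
127*m(l) + 117 = 127*(-3) + 117 = -381 + 117 = -264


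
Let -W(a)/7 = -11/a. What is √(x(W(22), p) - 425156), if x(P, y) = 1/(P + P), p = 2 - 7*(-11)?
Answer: I*√20832637/7 ≈ 652.04*I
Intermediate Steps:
W(a) = 77/a (W(a) = -(-77)/a = 77/a)
p = 79 (p = 2 + 77 = 79)
x(P, y) = 1/(2*P)
√(x(W(22), p) - 425156) = √(1/(2*((77/22))) - 425156) = √(1/(2*((77*(1/22)))) - 425156) = √(1/(2*(7/2)) - 425156) = √((½)*(2/7) - 425156) = √(⅐ - 425156) = √(-2976091/7) = I*√20832637/7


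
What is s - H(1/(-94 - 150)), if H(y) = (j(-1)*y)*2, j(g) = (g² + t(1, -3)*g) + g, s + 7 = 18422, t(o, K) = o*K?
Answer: 2246633/122 ≈ 18415.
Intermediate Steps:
t(o, K) = K*o
s = 18415 (s = -7 + 18422 = 18415)
j(g) = g² - 2*g (j(g) = (g² + (-3*1)*g) + g = (g² - 3*g) + g = g² - 2*g)
H(y) = 6*y (H(y) = ((-(-2 - 1))*y)*2 = ((-1*(-3))*y)*2 = (3*y)*2 = 6*y)
s - H(1/(-94 - 150)) = 18415 - 6/(-94 - 150) = 18415 - 6/(-244) = 18415 - 6*(-1)/244 = 18415 - 1*(-3/122) = 18415 + 3/122 = 2246633/122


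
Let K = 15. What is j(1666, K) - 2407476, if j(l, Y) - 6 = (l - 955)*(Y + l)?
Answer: -1212279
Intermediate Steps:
j(l, Y) = 6 + (-955 + l)*(Y + l) (j(l, Y) = 6 + (l - 955)*(Y + l) = 6 + (-955 + l)*(Y + l))
j(1666, K) - 2407476 = (6 + 1666**2 - 955*15 - 955*1666 + 15*1666) - 2407476 = (6 + 2775556 - 14325 - 1591030 + 24990) - 2407476 = 1195197 - 2407476 = -1212279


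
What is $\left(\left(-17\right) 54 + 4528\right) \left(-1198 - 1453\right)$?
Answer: $-9570110$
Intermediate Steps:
$\left(\left(-17\right) 54 + 4528\right) \left(-1198 - 1453\right) = \left(-918 + 4528\right) \left(-1198 - 1453\right) = 3610 \left(-2651\right) = -9570110$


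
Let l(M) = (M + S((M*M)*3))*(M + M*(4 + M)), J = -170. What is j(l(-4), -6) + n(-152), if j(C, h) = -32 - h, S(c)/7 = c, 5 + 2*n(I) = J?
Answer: -227/2 ≈ -113.50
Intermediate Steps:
n(I) = -175/2 (n(I) = -5/2 + (½)*(-170) = -5/2 - 85 = -175/2)
S(c) = 7*c
l(M) = (M + 21*M²)*(M + M*(4 + M)) (l(M) = (M + 7*((M*M)*3))*(M + M*(4 + M)) = (M + 7*(M²*3))*(M + M*(4 + M)) = (M + 7*(3*M²))*(M + M*(4 + M)) = (M + 21*M²)*(M + M*(4 + M)))
j(l(-4), -6) + n(-152) = (-32 - 1*(-6)) - 175/2 = (-32 + 6) - 175/2 = -26 - 175/2 = -227/2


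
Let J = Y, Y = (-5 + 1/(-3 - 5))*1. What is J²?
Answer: 1681/64 ≈ 26.266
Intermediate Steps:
Y = -41/8 (Y = (-5 + 1/(-8))*1 = (-5 - ⅛)*1 = -41/8*1 = -41/8 ≈ -5.1250)
J = -41/8 ≈ -5.1250
J² = (-41/8)² = 1681/64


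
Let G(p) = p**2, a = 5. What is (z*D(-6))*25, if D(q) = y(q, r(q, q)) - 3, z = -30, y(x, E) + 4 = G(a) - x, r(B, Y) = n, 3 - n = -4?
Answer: -18000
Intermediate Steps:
n = 7 (n = 3 - 1*(-4) = 3 + 4 = 7)
r(B, Y) = 7
y(x, E) = 21 - x (y(x, E) = -4 + (5**2 - x) = -4 + (25 - x) = 21 - x)
D(q) = 18 - q (D(q) = (21 - q) - 3 = 18 - q)
(z*D(-6))*25 = -30*(18 - 1*(-6))*25 = -30*(18 + 6)*25 = -30*24*25 = -720*25 = -18000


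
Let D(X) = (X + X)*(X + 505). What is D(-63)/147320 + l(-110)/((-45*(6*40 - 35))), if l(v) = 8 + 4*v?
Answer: -2500647/7550150 ≈ -0.33120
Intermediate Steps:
D(X) = 2*X*(505 + X) (D(X) = (2*X)*(505 + X) = 2*X*(505 + X))
D(-63)/147320 + l(-110)/((-45*(6*40 - 35))) = (2*(-63)*(505 - 63))/147320 + (8 + 4*(-110))/((-45*(6*40 - 35))) = (2*(-63)*442)*(1/147320) + (8 - 440)/((-45*(240 - 35))) = -55692*1/147320 - 432/((-45*205)) = -13923/36830 - 432/(-9225) = -13923/36830 - 432*(-1/9225) = -13923/36830 + 48/1025 = -2500647/7550150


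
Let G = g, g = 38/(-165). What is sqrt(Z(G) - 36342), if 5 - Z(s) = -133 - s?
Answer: I*sqrt(985660170)/165 ≈ 190.27*I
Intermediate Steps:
g = -38/165 (g = 38*(-1/165) = -38/165 ≈ -0.23030)
G = -38/165 ≈ -0.23030
Z(s) = 138 + s (Z(s) = 5 - (-133 - s) = 5 + (133 + s) = 138 + s)
sqrt(Z(G) - 36342) = sqrt((138 - 38/165) - 36342) = sqrt(22732/165 - 36342) = sqrt(-5973698/165) = I*sqrt(985660170)/165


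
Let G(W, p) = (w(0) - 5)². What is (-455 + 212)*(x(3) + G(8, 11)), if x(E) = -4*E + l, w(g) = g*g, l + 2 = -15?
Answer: 972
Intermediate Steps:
l = -17 (l = -2 - 15 = -17)
w(g) = g²
x(E) = -17 - 4*E (x(E) = -4*E - 17 = -17 - 4*E)
G(W, p) = 25 (G(W, p) = (0² - 5)² = (0 - 5)² = (-5)² = 25)
(-455 + 212)*(x(3) + G(8, 11)) = (-455 + 212)*((-17 - 4*3) + 25) = -243*((-17 - 12) + 25) = -243*(-29 + 25) = -243*(-4) = 972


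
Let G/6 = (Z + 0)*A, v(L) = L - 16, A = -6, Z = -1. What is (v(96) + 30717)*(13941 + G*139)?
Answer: 583449165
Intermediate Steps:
v(L) = -16 + L
G = 36 (G = 6*((-1 + 0)*(-6)) = 6*(-1*(-6)) = 6*6 = 36)
(v(96) + 30717)*(13941 + G*139) = ((-16 + 96) + 30717)*(13941 + 36*139) = (80 + 30717)*(13941 + 5004) = 30797*18945 = 583449165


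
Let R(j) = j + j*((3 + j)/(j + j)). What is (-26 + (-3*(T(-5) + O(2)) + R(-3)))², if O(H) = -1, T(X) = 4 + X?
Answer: 529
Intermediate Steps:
R(j) = 3/2 + 3*j/2 (R(j) = j + j*((3 + j)/((2*j))) = j + j*((3 + j)*(1/(2*j))) = j + j*((3 + j)/(2*j)) = j + (3/2 + j/2) = 3/2 + 3*j/2)
(-26 + (-3*(T(-5) + O(2)) + R(-3)))² = (-26 + (-3*((4 - 5) - 1) + (3/2 + (3/2)*(-3))))² = (-26 + (-3*(-1 - 1) + (3/2 - 9/2)))² = (-26 + (-3*(-2) - 3))² = (-26 + (6 - 3))² = (-26 + 3)² = (-23)² = 529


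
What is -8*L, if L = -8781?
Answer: 70248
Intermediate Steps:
-8*L = -8*(-8781) = 70248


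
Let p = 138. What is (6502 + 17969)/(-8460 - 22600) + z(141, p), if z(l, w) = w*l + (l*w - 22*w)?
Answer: 1114408329/31060 ≈ 35879.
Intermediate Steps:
z(l, w) = -22*w + 2*l*w (z(l, w) = l*w + (-22*w + l*w) = -22*w + 2*l*w)
(6502 + 17969)/(-8460 - 22600) + z(141, p) = (6502 + 17969)/(-8460 - 22600) + 2*138*(-11 + 141) = 24471/(-31060) + 2*138*130 = 24471*(-1/31060) + 35880 = -24471/31060 + 35880 = 1114408329/31060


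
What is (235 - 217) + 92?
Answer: 110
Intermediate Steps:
(235 - 217) + 92 = 18 + 92 = 110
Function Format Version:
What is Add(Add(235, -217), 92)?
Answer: 110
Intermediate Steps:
Add(Add(235, -217), 92) = Add(18, 92) = 110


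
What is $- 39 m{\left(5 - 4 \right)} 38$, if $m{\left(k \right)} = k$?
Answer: $-1482$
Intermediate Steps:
$- 39 m{\left(5 - 4 \right)} 38 = - 39 \left(5 - 4\right) 38 = \left(-39\right) 1 \cdot 38 = \left(-39\right) 38 = -1482$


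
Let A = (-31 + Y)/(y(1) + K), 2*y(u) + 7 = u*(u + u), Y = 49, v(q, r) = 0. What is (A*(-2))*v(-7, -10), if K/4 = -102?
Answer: 0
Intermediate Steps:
K = -408 (K = 4*(-102) = -408)
y(u) = -7/2 + u**2 (y(u) = -7/2 + (u*(u + u))/2 = -7/2 + (u*(2*u))/2 = -7/2 + (2*u**2)/2 = -7/2 + u**2)
A = -36/821 (A = (-31 + 49)/((-7/2 + 1**2) - 408) = 18/((-7/2 + 1) - 408) = 18/(-5/2 - 408) = 18/(-821/2) = 18*(-2/821) = -36/821 ≈ -0.043849)
(A*(-2))*v(-7, -10) = -36/821*(-2)*0 = (72/821)*0 = 0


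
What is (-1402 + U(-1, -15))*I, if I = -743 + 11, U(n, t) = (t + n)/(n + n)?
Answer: 1020408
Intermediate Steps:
U(n, t) = (n + t)/(2*n) (U(n, t) = (n + t)/((2*n)) = (n + t)*(1/(2*n)) = (n + t)/(2*n))
I = -732
(-1402 + U(-1, -15))*I = (-1402 + (½)*(-1 - 15)/(-1))*(-732) = (-1402 + (½)*(-1)*(-16))*(-732) = (-1402 + 8)*(-732) = -1394*(-732) = 1020408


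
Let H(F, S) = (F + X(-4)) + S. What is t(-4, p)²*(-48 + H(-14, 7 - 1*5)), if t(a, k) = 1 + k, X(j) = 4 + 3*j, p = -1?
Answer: 0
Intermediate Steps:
H(F, S) = -8 + F + S (H(F, S) = (F + (4 + 3*(-4))) + S = (F + (4 - 12)) + S = (F - 8) + S = (-8 + F) + S = -8 + F + S)
t(-4, p)²*(-48 + H(-14, 7 - 1*5)) = (1 - 1)²*(-48 + (-8 - 14 + (7 - 1*5))) = 0²*(-48 + (-8 - 14 + (7 - 5))) = 0*(-48 + (-8 - 14 + 2)) = 0*(-48 - 20) = 0*(-68) = 0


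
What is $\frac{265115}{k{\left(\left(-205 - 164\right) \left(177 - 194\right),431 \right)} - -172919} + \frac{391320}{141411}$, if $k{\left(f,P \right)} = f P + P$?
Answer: $\frac{387774301475}{135613761781} \approx 2.8594$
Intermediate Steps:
$k{\left(f,P \right)} = P + P f$ ($k{\left(f,P \right)} = P f + P = P + P f$)
$\frac{265115}{k{\left(\left(-205 - 164\right) \left(177 - 194\right),431 \right)} - -172919} + \frac{391320}{141411} = \frac{265115}{431 \left(1 + \left(-205 - 164\right) \left(177 - 194\right)\right) - -172919} + \frac{391320}{141411} = \frac{265115}{431 \left(1 - -6273\right) + 172919} + 391320 \cdot \frac{1}{141411} = \frac{265115}{431 \left(1 + 6273\right) + 172919} + \frac{130440}{47137} = \frac{265115}{431 \cdot 6274 + 172919} + \frac{130440}{47137} = \frac{265115}{2704094 + 172919} + \frac{130440}{47137} = \frac{265115}{2877013} + \frac{130440}{47137} = \frac{387774301475}{135613761781}$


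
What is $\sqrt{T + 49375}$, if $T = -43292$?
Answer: $\sqrt{6083} \approx 77.994$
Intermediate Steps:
$\sqrt{T + 49375} = \sqrt{-43292 + 49375} = \sqrt{6083}$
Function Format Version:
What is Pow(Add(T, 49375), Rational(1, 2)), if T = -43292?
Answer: Pow(6083, Rational(1, 2)) ≈ 77.994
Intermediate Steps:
Pow(Add(T, 49375), Rational(1, 2)) = Pow(Add(-43292, 49375), Rational(1, 2)) = Pow(6083, Rational(1, 2))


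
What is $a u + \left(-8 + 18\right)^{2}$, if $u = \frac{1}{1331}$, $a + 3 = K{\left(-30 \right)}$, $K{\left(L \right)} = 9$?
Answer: $\frac{133106}{1331} \approx 100.0$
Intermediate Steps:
$a = 6$ ($a = -3 + 9 = 6$)
$u = \frac{1}{1331} \approx 0.00075131$
$a u + \left(-8 + 18\right)^{2} = 6 \cdot \frac{1}{1331} + \left(-8 + 18\right)^{2} = \frac{6}{1331} + 10^{2} = \frac{6}{1331} + 100 = \frac{133106}{1331}$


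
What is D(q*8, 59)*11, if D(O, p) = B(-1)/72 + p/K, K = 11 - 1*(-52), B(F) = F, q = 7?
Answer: 1705/168 ≈ 10.149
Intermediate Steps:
K = 63 (K = 11 + 52 = 63)
D(O, p) = -1/72 + p/63
D(q*8, 59)*11 = (-1/72 + (1/63)*59)*11 = (-1/72 + 59/63)*11 = (155/168)*11 = 1705/168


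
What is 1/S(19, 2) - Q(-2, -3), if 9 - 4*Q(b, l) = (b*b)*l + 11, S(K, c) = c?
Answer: -2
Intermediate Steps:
Q(b, l) = -½ - l*b²/4 (Q(b, l) = 9/4 - ((b*b)*l + 11)/4 = 9/4 - (b²*l + 11)/4 = 9/4 - (l*b² + 11)/4 = 9/4 - (11 + l*b²)/4 = 9/4 + (-11/4 - l*b²/4) = -½ - l*b²/4)
1/S(19, 2) - Q(-2, -3) = 1/2 - (-½ - ¼*(-3)*(-2)²) = ½ - (-½ - ¼*(-3)*4) = ½ - (-½ + 3) = ½ - 1*5/2 = ½ - 5/2 = -2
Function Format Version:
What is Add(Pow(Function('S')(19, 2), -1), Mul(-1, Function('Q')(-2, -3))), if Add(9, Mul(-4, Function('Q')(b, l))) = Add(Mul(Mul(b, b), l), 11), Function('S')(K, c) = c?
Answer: -2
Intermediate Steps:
Function('Q')(b, l) = Add(Rational(-1, 2), Mul(Rational(-1, 4), l, Pow(b, 2))) (Function('Q')(b, l) = Add(Rational(9, 4), Mul(Rational(-1, 4), Add(Mul(Mul(b, b), l), 11))) = Add(Rational(9, 4), Mul(Rational(-1, 4), Add(Mul(Pow(b, 2), l), 11))) = Add(Rational(9, 4), Mul(Rational(-1, 4), Add(Mul(l, Pow(b, 2)), 11))) = Add(Rational(9, 4), Mul(Rational(-1, 4), Add(11, Mul(l, Pow(b, 2))))) = Add(Rational(9, 4), Add(Rational(-11, 4), Mul(Rational(-1, 4), l, Pow(b, 2)))) = Add(Rational(-1, 2), Mul(Rational(-1, 4), l, Pow(b, 2))))
Add(Pow(Function('S')(19, 2), -1), Mul(-1, Function('Q')(-2, -3))) = Add(Pow(2, -1), Mul(-1, Add(Rational(-1, 2), Mul(Rational(-1, 4), -3, Pow(-2, 2))))) = Add(Rational(1, 2), Mul(-1, Add(Rational(-1, 2), Mul(Rational(-1, 4), -3, 4)))) = Add(Rational(1, 2), Mul(-1, Add(Rational(-1, 2), 3))) = Add(Rational(1, 2), Mul(-1, Rational(5, 2))) = Add(Rational(1, 2), Rational(-5, 2)) = -2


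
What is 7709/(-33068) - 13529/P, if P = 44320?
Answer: -197259963/366393440 ≈ -0.53838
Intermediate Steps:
7709/(-33068) - 13529/P = 7709/(-33068) - 13529/44320 = 7709*(-1/33068) - 13529*1/44320 = -7709/33068 - 13529/44320 = -197259963/366393440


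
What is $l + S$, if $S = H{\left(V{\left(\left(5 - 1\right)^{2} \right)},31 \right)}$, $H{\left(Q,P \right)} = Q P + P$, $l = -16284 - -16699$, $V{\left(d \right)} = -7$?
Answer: $229$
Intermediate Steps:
$l = 415$ ($l = -16284 + 16699 = 415$)
$H{\left(Q,P \right)} = P + P Q$ ($H{\left(Q,P \right)} = P Q + P = P + P Q$)
$S = -186$ ($S = 31 \left(1 - 7\right) = 31 \left(-6\right) = -186$)
$l + S = 415 - 186 = 229$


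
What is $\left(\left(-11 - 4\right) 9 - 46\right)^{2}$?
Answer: $32761$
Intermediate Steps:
$\left(\left(-11 - 4\right) 9 - 46\right)^{2} = \left(\left(-15\right) 9 - 46\right)^{2} = \left(-135 - 46\right)^{2} = \left(-181\right)^{2} = 32761$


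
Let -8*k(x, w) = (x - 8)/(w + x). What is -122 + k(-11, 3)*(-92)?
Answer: -1515/16 ≈ -94.688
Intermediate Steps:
k(x, w) = -(-8 + x)/(8*(w + x)) (k(x, w) = -(x - 8)/(8*(w + x)) = -(-8 + x)/(8*(w + x)))
-122 + k(-11, 3)*(-92) = -122 + ((1 - ⅛*(-11))/(3 - 11))*(-92) = -122 + ((1 + 11/8)/(-8))*(-92) = -122 - ⅛*19/8*(-92) = -122 - 19/64*(-92) = -122 + 437/16 = -1515/16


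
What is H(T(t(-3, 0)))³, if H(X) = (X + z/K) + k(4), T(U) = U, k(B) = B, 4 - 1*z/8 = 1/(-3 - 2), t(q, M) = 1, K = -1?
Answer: -2924207/125 ≈ -23394.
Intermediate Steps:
z = 168/5 (z = 32 - 8/(-3 - 2) = 32 - 8/(-5) = 32 - 8*(-⅕) = 32 + 8/5 = 168/5 ≈ 33.600)
H(X) = -148/5 + X (H(X) = (X + (168/5)/(-1)) + 4 = (X + (168/5)*(-1)) + 4 = (X - 168/5) + 4 = (-168/5 + X) + 4 = -148/5 + X)
H(T(t(-3, 0)))³ = (-148/5 + 1)³ = (-143/5)³ = -2924207/125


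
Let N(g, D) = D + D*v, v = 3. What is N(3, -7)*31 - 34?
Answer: -902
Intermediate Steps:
N(g, D) = 4*D (N(g, D) = D + D*3 = D + 3*D = 4*D)
N(3, -7)*31 - 34 = (4*(-7))*31 - 34 = -28*31 - 34 = -868 - 34 = -902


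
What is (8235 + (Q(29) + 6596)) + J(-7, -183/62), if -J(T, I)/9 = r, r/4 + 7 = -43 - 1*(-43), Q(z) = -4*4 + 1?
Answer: 15068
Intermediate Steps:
Q(z) = -15 (Q(z) = -16 + 1 = -15)
r = -28 (r = -28 + 4*(-43 - 1*(-43)) = -28 + 4*(-43 + 43) = -28 + 4*0 = -28 + 0 = -28)
J(T, I) = 252 (J(T, I) = -9*(-28) = 252)
(8235 + (Q(29) + 6596)) + J(-7, -183/62) = (8235 + (-15 + 6596)) + 252 = (8235 + 6581) + 252 = 14816 + 252 = 15068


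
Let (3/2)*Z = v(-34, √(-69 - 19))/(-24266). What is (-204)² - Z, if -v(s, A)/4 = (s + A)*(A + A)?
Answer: 137707408/3309 + 544*I*√22/36399 ≈ 41616.0 + 0.0701*I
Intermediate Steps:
v(s, A) = -8*A*(A + s) (v(s, A) = -4*(s + A)*(A + A) = -4*(A + s)*2*A = -8*A*(A + s))
Z = 16*I*√22*(-34 + 2*I*√22)/36399 (Z = 2*(-8*√(-69 - 19)*(√(-69 - 19) - 34)/(-24266))/3 = 2*(-8*√(-88)*(√(-88) - 34)*(-1/24266))/3 = 2*(-8*2*I*√22*(2*I*√22 - 34)*(-1/24266))/3 = 2*(-8*2*I*√22*(-34 + 2*I*√22)*(-1/24266))/3 = 2*(-16*I*√22*(-34 + 2*I*√22)*(-1/24266))/3 = 2*(8*I*√22*(-34 + 2*I*√22)/12133)/3 = 16*I*√22*(-34 + 2*I*√22)/36399 ≈ -0.019341 - 0.0701*I)
(-204)² - Z = (-204)² - (-64/3309 - 544*I*√22/36399) = 41616 + (64/3309 + 544*I*√22/36399) = 137707408/3309 + 544*I*√22/36399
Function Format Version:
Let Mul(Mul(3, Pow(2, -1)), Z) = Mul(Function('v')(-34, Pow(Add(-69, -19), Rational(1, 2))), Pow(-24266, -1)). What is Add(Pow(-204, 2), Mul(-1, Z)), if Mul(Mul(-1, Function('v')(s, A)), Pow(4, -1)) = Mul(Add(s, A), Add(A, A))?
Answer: Add(Rational(137707408, 3309), Mul(Rational(544, 36399), I, Pow(22, Rational(1, 2)))) ≈ Add(41616., Mul(0.070100, I))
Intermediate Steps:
Function('v')(s, A) = Mul(-8, A, Add(A, s)) (Function('v')(s, A) = Mul(-4, Mul(Add(s, A), Add(A, A))) = Mul(-4, Mul(Add(A, s), Mul(2, A))) = Mul(-4, Mul(2, A, Add(A, s))) = Mul(-8, A, Add(A, s)))
Z = Mul(Rational(16, 36399), I, Pow(22, Rational(1, 2)), Add(-34, Mul(2, I, Pow(22, Rational(1, 2))))) (Z = Mul(Rational(2, 3), Mul(Mul(-8, Pow(Add(-69, -19), Rational(1, 2)), Add(Pow(Add(-69, -19), Rational(1, 2)), -34)), Pow(-24266, -1))) = Mul(Rational(2, 3), Mul(Mul(-8, Pow(-88, Rational(1, 2)), Add(Pow(-88, Rational(1, 2)), -34)), Rational(-1, 24266))) = Mul(Rational(2, 3), Mul(Mul(-8, Mul(2, I, Pow(22, Rational(1, 2))), Add(Mul(2, I, Pow(22, Rational(1, 2))), -34)), Rational(-1, 24266))) = Mul(Rational(2, 3), Mul(Mul(-8, Mul(2, I, Pow(22, Rational(1, 2))), Add(-34, Mul(2, I, Pow(22, Rational(1, 2))))), Rational(-1, 24266))) = Mul(Rational(2, 3), Mul(Mul(-16, I, Pow(22, Rational(1, 2)), Add(-34, Mul(2, I, Pow(22, Rational(1, 2))))), Rational(-1, 24266))) = Mul(Rational(2, 3), Mul(Rational(8, 12133), I, Pow(22, Rational(1, 2)), Add(-34, Mul(2, I, Pow(22, Rational(1, 2)))))) = Mul(Rational(16, 36399), I, Pow(22, Rational(1, 2)), Add(-34, Mul(2, I, Pow(22, Rational(1, 2))))) ≈ Add(-0.019341, Mul(-0.070100, I)))
Add(Pow(-204, 2), Mul(-1, Z)) = Add(Pow(-204, 2), Mul(-1, Add(Rational(-64, 3309), Mul(Rational(-544, 36399), I, Pow(22, Rational(1, 2)))))) = Add(41616, Add(Rational(64, 3309), Mul(Rational(544, 36399), I, Pow(22, Rational(1, 2))))) = Add(Rational(137707408, 3309), Mul(Rational(544, 36399), I, Pow(22, Rational(1, 2))))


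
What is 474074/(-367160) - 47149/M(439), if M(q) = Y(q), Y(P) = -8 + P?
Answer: -8757776367/79122980 ≈ -110.69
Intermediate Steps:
M(q) = -8 + q
474074/(-367160) - 47149/M(439) = 474074/(-367160) - 47149/(-8 + 439) = 474074*(-1/367160) - 47149/431 = -237037/183580 - 47149*1/431 = -237037/183580 - 47149/431 = -8757776367/79122980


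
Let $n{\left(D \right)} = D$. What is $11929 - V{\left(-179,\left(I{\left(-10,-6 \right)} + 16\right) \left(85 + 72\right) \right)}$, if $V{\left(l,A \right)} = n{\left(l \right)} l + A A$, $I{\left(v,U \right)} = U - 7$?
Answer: $-241953$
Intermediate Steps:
$I{\left(v,U \right)} = -7 + U$
$V{\left(l,A \right)} = A^{2} + l^{2}$ ($V{\left(l,A \right)} = l l + A A = l^{2} + A^{2} = A^{2} + l^{2}$)
$11929 - V{\left(-179,\left(I{\left(-10,-6 \right)} + 16\right) \left(85 + 72\right) \right)} = 11929 - \left(\left(\left(\left(-7 - 6\right) + 16\right) \left(85 + 72\right)\right)^{2} + \left(-179\right)^{2}\right) = 11929 - \left(\left(\left(-13 + 16\right) 157\right)^{2} + 32041\right) = 11929 - \left(\left(3 \cdot 157\right)^{2} + 32041\right) = 11929 - \left(471^{2} + 32041\right) = 11929 - \left(221841 + 32041\right) = 11929 - 253882 = -241953$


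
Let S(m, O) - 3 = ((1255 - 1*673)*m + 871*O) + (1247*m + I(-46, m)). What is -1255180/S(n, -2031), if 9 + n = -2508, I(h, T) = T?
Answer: 313795/1593777 ≈ 0.19689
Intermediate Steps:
n = -2517 (n = -9 - 2508 = -2517)
S(m, O) = 3 + 871*O + 1830*m (S(m, O) = 3 + (((1255 - 1*673)*m + 871*O) + (1247*m + m)) = 3 + (((1255 - 673)*m + 871*O) + 1248*m) = 3 + ((582*m + 871*O) + 1248*m) = 3 + (871*O + 1830*m) = 3 + 871*O + 1830*m)
-1255180/S(n, -2031) = -1255180/(3 + 871*(-2031) + 1830*(-2517)) = -1255180/(3 - 1769001 - 4606110) = -1255180/(-6375108) = -1255180*(-1/6375108) = 313795/1593777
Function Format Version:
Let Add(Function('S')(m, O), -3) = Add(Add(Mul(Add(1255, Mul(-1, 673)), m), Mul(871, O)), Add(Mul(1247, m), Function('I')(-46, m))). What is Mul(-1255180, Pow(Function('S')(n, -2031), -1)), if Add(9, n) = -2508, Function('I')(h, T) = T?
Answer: Rational(313795, 1593777) ≈ 0.19689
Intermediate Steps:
n = -2517 (n = Add(-9, -2508) = -2517)
Function('S')(m, O) = Add(3, Mul(871, O), Mul(1830, m)) (Function('S')(m, O) = Add(3, Add(Add(Mul(Add(1255, Mul(-1, 673)), m), Mul(871, O)), Add(Mul(1247, m), m))) = Add(3, Add(Add(Mul(Add(1255, -673), m), Mul(871, O)), Mul(1248, m))) = Add(3, Add(Add(Mul(582, m), Mul(871, O)), Mul(1248, m))) = Add(3, Add(Mul(871, O), Mul(1830, m))) = Add(3, Mul(871, O), Mul(1830, m)))
Mul(-1255180, Pow(Function('S')(n, -2031), -1)) = Mul(-1255180, Pow(Add(3, Mul(871, -2031), Mul(1830, -2517)), -1)) = Mul(-1255180, Pow(Add(3, -1769001, -4606110), -1)) = Mul(-1255180, Pow(-6375108, -1)) = Mul(-1255180, Rational(-1, 6375108)) = Rational(313795, 1593777)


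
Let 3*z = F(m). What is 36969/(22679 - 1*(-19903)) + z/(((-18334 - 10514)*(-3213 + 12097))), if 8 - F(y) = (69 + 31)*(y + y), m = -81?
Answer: 296074796033/341036086932 ≈ 0.86816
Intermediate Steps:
F(y) = 8 - 200*y (F(y) = 8 - (69 + 31)*(y + y) = 8 - 100*2*y = 8 - 200*y)
z = 16208/3 (z = (8 - 200*(-81))/3 = (8 + 16200)/3 = (1/3)*16208 = 16208/3 ≈ 5402.7)
36969/(22679 - 1*(-19903)) + z/(((-18334 - 10514)*(-3213 + 12097))) = 36969/(22679 - 1*(-19903)) + 16208/(3*(((-18334 - 10514)*(-3213 + 12097)))) = 36969/(22679 + 19903) + 16208/(3*((-28848*8884))) = 36969/42582 + (16208/3)/(-256285632) = 36969*(1/42582) + (16208/3)*(-1/256285632) = 12323/14194 - 1013/48053556 = 296074796033/341036086932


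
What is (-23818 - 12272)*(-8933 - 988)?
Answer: 358048890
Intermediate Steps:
(-23818 - 12272)*(-8933 - 988) = -36090*(-9921) = 358048890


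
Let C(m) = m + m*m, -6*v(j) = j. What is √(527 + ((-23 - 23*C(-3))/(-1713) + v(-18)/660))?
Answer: √18715089287895/188430 ≈ 22.959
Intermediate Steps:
v(j) = -j/6
C(m) = m + m²
√(527 + ((-23 - 23*C(-3))/(-1713) + v(-18)/660)) = √(527 + ((-23 - (-69)*(1 - 3))/(-1713) - ⅙*(-18)/660)) = √(527 + ((-23 - (-69)*(-2))*(-1/1713) + 3*(1/660))) = √(527 + ((-23 - 23*6)*(-1/1713) + 1/220)) = √(527 + ((-23 - 138)*(-1/1713) + 1/220)) = √(527 + (-161*(-1/1713) + 1/220)) = √(527 + (161/1713 + 1/220)) = √(527 + 37133/376860) = √(198642353/376860) = √18715089287895/188430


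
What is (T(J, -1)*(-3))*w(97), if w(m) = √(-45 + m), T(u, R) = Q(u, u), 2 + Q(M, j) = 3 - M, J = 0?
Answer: -6*√13 ≈ -21.633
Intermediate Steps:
Q(M, j) = 1 - M (Q(M, j) = -2 + (3 - M) = 1 - M)
T(u, R) = 1 - u
(T(J, -1)*(-3))*w(97) = ((1 - 1*0)*(-3))*√(-45 + 97) = ((1 + 0)*(-3))*√52 = (1*(-3))*(2*√13) = -6*√13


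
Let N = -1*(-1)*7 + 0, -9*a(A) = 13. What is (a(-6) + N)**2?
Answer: 2500/81 ≈ 30.864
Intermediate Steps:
a(A) = -13/9 (a(A) = -1/9*13 = -13/9)
N = 7 (N = 1*7 + 0 = 7 + 0 = 7)
(a(-6) + N)**2 = (-13/9 + 7)**2 = (50/9)**2 = 2500/81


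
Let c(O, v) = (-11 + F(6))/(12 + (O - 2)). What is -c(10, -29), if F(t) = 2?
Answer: 9/20 ≈ 0.45000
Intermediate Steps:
c(O, v) = -9/(10 + O) (c(O, v) = (-11 + 2)/(12 + (O - 2)) = -9/(12 + (-2 + O)) = -9/(10 + O))
-c(10, -29) = -(-9)/(10 + 10) = -(-9)/20 = -1*(-9/20) = 9/20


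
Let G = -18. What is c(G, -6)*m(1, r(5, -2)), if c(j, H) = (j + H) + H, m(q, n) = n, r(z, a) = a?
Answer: 60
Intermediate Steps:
c(j, H) = j + 2*H (c(j, H) = (H + j) + H = j + 2*H)
c(G, -6)*m(1, r(5, -2)) = (-18 + 2*(-6))*(-2) = (-18 - 12)*(-2) = -30*(-2) = 60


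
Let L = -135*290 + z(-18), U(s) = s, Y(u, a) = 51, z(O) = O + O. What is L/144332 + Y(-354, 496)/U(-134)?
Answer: -1576482/2417561 ≈ -0.65210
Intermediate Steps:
z(O) = 2*O
L = -39186 (L = -135*290 + 2*(-18) = -39150 - 36 = -39186)
L/144332 + Y(-354, 496)/U(-134) = -39186/144332 + 51/(-134) = -39186*1/144332 + 51*(-1/134) = -19593/72166 - 51/134 = -1576482/2417561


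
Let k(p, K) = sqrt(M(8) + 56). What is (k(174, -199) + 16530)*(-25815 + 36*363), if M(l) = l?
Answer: -210809886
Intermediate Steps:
k(p, K) = 8 (k(p, K) = sqrt(8 + 56) = sqrt(64) = 8)
(k(174, -199) + 16530)*(-25815 + 36*363) = (8 + 16530)*(-25815 + 36*363) = 16538*(-25815 + 13068) = 16538*(-12747) = -210809886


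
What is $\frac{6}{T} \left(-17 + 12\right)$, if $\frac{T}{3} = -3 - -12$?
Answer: $- \frac{10}{9} \approx -1.1111$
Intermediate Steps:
$T = 27$ ($T = 3 \left(-3 - -12\right) = 3 \left(-3 + 12\right) = 3 \cdot 9 = 27$)
$\frac{6}{T} \left(-17 + 12\right) = \frac{6}{27} \left(-17 + 12\right) = 6 \cdot \frac{1}{27} \left(-5\right) = \frac{2}{9} \left(-5\right) = - \frac{10}{9}$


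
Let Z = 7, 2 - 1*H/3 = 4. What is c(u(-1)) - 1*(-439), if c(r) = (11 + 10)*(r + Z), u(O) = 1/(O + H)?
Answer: 583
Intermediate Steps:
H = -6 (H = 6 - 3*4 = 6 - 12 = -6)
u(O) = 1/(-6 + O) (u(O) = 1/(O - 6) = 1/(-6 + O))
c(r) = 147 + 21*r (c(r) = (11 + 10)*(r + 7) = 21*(7 + r) = 147 + 21*r)
c(u(-1)) - 1*(-439) = (147 + 21/(-6 - 1)) - 1*(-439) = (147 + 21/(-7)) + 439 = (147 + 21*(-1/7)) + 439 = (147 - 3) + 439 = 144 + 439 = 583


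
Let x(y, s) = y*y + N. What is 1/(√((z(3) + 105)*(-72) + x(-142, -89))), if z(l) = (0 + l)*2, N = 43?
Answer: √12215/12215 ≈ 0.0090480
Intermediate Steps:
z(l) = 2*l (z(l) = l*2 = 2*l)
x(y, s) = 43 + y² (x(y, s) = y*y + 43 = y² + 43 = 43 + y²)
1/(√((z(3) + 105)*(-72) + x(-142, -89))) = 1/(√((2*3 + 105)*(-72) + (43 + (-142)²))) = 1/(√((6 + 105)*(-72) + (43 + 20164))) = 1/(√(111*(-72) + 20207)) = 1/(√(-7992 + 20207)) = 1/(√12215) = √12215/12215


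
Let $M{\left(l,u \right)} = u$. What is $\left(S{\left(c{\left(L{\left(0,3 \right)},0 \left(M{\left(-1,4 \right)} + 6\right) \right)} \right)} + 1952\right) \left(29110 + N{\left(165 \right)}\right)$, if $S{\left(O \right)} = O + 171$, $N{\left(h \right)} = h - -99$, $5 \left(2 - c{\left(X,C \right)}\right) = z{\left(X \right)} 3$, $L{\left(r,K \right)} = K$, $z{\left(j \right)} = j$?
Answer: $\frac{311834384}{5} \approx 6.2367 \cdot 10^{7}$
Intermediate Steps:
$c{\left(X,C \right)} = 2 - \frac{3 X}{5}$ ($c{\left(X,C \right)} = 2 - \frac{X 3}{5} = 2 - \frac{3 X}{5}$)
$N{\left(h \right)} = 99 + h$ ($N{\left(h \right)} = h + 99 = 99 + h$)
$S{\left(O \right)} = 171 + O$
$\left(S{\left(c{\left(L{\left(0,3 \right)},0 \left(M{\left(-1,4 \right)} + 6\right) \right)} \right)} + 1952\right) \left(29110 + N{\left(165 \right)}\right) = \left(\left(171 + \left(2 - \frac{9}{5}\right)\right) + 1952\right) \left(29110 + \left(99 + 165\right)\right) = \left(\left(171 + \left(2 - \frac{9}{5}\right)\right) + 1952\right) \left(29110 + 264\right) = \left(\left(171 + \frac{1}{5}\right) + 1952\right) 29374 = \left(\frac{856}{5} + 1952\right) 29374 = \frac{10616}{5} \cdot 29374 = \frac{311834384}{5}$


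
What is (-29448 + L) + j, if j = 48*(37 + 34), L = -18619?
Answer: -44659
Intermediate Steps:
j = 3408 (j = 48*71 = 3408)
(-29448 + L) + j = (-29448 - 18619) + 3408 = -48067 + 3408 = -44659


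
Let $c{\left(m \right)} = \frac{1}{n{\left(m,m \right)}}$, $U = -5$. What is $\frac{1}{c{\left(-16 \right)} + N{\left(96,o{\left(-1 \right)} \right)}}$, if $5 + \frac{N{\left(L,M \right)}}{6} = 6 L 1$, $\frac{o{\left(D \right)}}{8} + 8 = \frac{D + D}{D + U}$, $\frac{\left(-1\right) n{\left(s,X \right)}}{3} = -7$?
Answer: $\frac{21}{71947} \approx 0.00029188$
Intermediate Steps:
$n{\left(s,X \right)} = 21$ ($n{\left(s,X \right)} = \left(-3\right) \left(-7\right) = 21$)
$o{\left(D \right)} = -64 + \frac{16 D}{-5 + D}$ ($o{\left(D \right)} = -64 + 8 \frac{D + D}{D - 5} = -64 + 8 \frac{2 D}{-5 + D} = -64 + \frac{16 D}{-5 + D}$)
$N{\left(L,M \right)} = -30 + 36 L$ ($N{\left(L,M \right)} = -30 + 6 \cdot 6 L 1 = -30 + 6 \cdot 6 L = -30 + 36 L$)
$c{\left(m \right)} = \frac{1}{21}$
$\frac{1}{c{\left(-16 \right)} + N{\left(96,o{\left(-1 \right)} \right)}} = \frac{1}{\frac{1}{21} + \left(-30 + 36 \cdot 96\right)} = \frac{1}{\frac{1}{21} + \left(-30 + 3456\right)} = \frac{1}{\frac{1}{21} + 3426} = \frac{1}{\frac{71947}{21}} = \frac{21}{71947}$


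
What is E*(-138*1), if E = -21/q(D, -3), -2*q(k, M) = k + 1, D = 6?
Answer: -828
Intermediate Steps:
q(k, M) = -1/2 - k/2 (q(k, M) = -(k + 1)/2 = -(1 + k)/2 = -1/2 - k/2)
E = 6 (E = -21/(-1/2 - 1/2*6) = -21/(-1/2 - 3) = -21/(-7/2) = -21*(-2/7) = 6)
E*(-138*1) = 6*(-138*1) = 6*(-138) = -828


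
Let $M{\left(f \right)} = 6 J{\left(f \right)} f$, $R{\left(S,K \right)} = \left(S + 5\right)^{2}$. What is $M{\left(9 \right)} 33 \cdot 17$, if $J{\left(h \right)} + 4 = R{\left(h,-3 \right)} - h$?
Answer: $5543802$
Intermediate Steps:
$R{\left(S,K \right)} = \left(5 + S\right)^{2}$
$J{\left(h \right)} = -4 + \left(5 + h\right)^{2} - h$ ($J{\left(h \right)} = -4 - \left(h - \left(5 + h\right)^{2}\right) = -4 + \left(5 + h\right)^{2} - h$)
$M{\left(f \right)} = f \left(-24 - 6 f + 6 \left(5 + f\right)^{2}\right)$ ($M{\left(f \right)} = 6 \left(-4 + \left(5 + f\right)^{2} - f\right) f = \left(-24 - 6 f + 6 \left(5 + f\right)^{2}\right) f = f \left(-24 - 6 f + 6 \left(5 + f\right)^{2}\right)$)
$M{\left(9 \right)} 33 \cdot 17 = 6 \cdot 9 \left(21 + 9^{2} + 9 \cdot 9\right) 33 \cdot 17 = 6 \cdot 9 \left(21 + 81 + 81\right) 33 \cdot 17 = 6 \cdot 9 \cdot 183 \cdot 33 \cdot 17 = 9882 \cdot 33 \cdot 17 = 326106 \cdot 17 = 5543802$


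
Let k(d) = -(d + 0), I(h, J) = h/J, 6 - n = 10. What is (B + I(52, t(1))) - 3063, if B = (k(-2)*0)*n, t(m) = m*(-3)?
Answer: -9241/3 ≈ -3080.3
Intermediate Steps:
n = -4 (n = 6 - 1*10 = 6 - 10 = -4)
t(m) = -3*m
k(d) = -d
B = 0 (B = (-1*(-2)*0)*(-4) = (2*0)*(-4) = 0*(-4) = 0)
(B + I(52, t(1))) - 3063 = (0 + 52/((-3*1))) - 3063 = (0 + 52/(-3)) - 3063 = (0 + 52*(-1/3)) - 3063 = (0 - 52/3) - 3063 = -52/3 - 3063 = -9241/3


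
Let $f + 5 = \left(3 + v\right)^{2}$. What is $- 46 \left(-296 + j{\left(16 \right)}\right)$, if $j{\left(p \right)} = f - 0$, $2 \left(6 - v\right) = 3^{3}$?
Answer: $\frac{25829}{2} \approx 12915.0$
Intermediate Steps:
$v = - \frac{15}{2}$ ($v = 6 - \frac{3^{3}}{2} = 6 - \frac{27}{2} = - \frac{15}{2} \approx -7.5$)
$f = \frac{61}{4}$ ($f = -5 + \left(3 - \frac{15}{2}\right)^{2} = -5 + \left(- \frac{9}{2}\right)^{2} = -5 + \frac{81}{4} = \frac{61}{4} \approx 15.25$)
$j{\left(p \right)} = \frac{61}{4}$ ($j{\left(p \right)} = \frac{61}{4} - 0 = \frac{61}{4} + 0 = \frac{61}{4}$)
$- 46 \left(-296 + j{\left(16 \right)}\right) = - 46 \left(-296 + \frac{61}{4}\right) = \left(-46\right) \left(- \frac{1123}{4}\right) = \frac{25829}{2}$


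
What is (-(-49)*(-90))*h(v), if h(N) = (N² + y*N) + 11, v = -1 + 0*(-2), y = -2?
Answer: -61740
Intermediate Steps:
v = -1 (v = -1 + 0 = -1)
h(N) = 11 + N² - 2*N (h(N) = (N² - 2*N) + 11 = 11 + N² - 2*N)
(-(-49)*(-90))*h(v) = (-(-49)*(-90))*(11 + (-1)² - 2*(-1)) = (-49*90)*(11 + 1 + 2) = -4410*14 = -61740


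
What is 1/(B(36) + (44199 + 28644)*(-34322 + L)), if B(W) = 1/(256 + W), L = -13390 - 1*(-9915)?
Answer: -292/803948086331 ≈ -3.6321e-10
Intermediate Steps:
L = -3475 (L = -13390 + 9915 = -3475)
1/(B(36) + (44199 + 28644)*(-34322 + L)) = 1/(1/(256 + 36) + (44199 + 28644)*(-34322 - 3475)) = 1/(1/292 + 72843*(-37797)) = 1/(1/292 - 2753246871) = 1/(-803948086331/292) = -292/803948086331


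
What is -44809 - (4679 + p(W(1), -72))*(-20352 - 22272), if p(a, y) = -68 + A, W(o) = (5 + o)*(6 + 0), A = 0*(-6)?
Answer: 196494455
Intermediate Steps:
A = 0
W(o) = 30 + 6*o (W(o) = (5 + o)*6 = 30 + 6*o)
p(a, y) = -68 (p(a, y) = -68 + 0 = -68)
-44809 - (4679 + p(W(1), -72))*(-20352 - 22272) = -44809 - (4679 - 68)*(-20352 - 22272) = -44809 - 4611*(-42624) = -44809 - 1*(-196539264) = -44809 + 196539264 = 196494455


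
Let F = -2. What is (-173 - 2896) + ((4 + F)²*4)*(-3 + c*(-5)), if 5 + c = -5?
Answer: -2317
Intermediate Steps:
c = -10 (c = -5 - 5 = -10)
(-173 - 2896) + ((4 + F)²*4)*(-3 + c*(-5)) = (-173 - 2896) + ((4 - 2)²*4)*(-3 - 10*(-5)) = -3069 + (2²*4)*(-3 + 50) = -3069 + (4*4)*47 = -3069 + 16*47 = -3069 + 752 = -2317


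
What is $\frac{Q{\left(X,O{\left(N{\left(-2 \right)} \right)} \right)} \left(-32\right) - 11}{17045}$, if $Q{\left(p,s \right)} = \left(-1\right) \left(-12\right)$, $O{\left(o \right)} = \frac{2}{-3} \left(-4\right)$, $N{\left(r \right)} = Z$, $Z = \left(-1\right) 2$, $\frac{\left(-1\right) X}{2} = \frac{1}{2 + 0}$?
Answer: $- \frac{79}{3409} \approx -0.023174$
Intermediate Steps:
$X = -1$ ($X = - \frac{2}{2 + 0} = - \frac{2}{2} = \left(-2\right) \frac{1}{2} = -1$)
$Z = -2$
$N{\left(r \right)} = -2$
$O{\left(o \right)} = \frac{8}{3}$ ($O{\left(o \right)} = 2 \left(- \frac{1}{3}\right) \left(-4\right) = \left(- \frac{2}{3}\right) \left(-4\right) = \frac{8}{3}$)
$Q{\left(p,s \right)} = 12$
$\frac{Q{\left(X,O{\left(N{\left(-2 \right)} \right)} \right)} \left(-32\right) - 11}{17045} = \frac{12 \left(-32\right) - 11}{17045} = \left(-384 - 11\right) \frac{1}{17045} = \left(-395\right) \frac{1}{17045} = - \frac{79}{3409}$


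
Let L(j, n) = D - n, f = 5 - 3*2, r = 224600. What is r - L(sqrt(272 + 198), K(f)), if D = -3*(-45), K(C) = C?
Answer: 224464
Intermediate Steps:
f = -1 (f = 5 - 6 = -1)
D = 135
L(j, n) = 135 - n
r - L(sqrt(272 + 198), K(f)) = 224600 - (135 - 1*(-1)) = 224600 - (135 + 1) = 224600 - 1*136 = 224600 - 136 = 224464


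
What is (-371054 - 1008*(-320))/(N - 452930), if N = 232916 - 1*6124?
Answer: 24247/113069 ≈ 0.21444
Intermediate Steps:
N = 226792 (N = 232916 - 6124 = 226792)
(-371054 - 1008*(-320))/(N - 452930) = (-371054 - 1008*(-320))/(226792 - 452930) = (-371054 + 322560)/(-226138) = -48494*(-1/226138) = 24247/113069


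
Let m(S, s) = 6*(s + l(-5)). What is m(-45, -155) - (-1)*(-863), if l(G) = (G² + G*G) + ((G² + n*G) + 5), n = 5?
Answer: -1463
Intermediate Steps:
l(G) = 5 + 3*G² + 5*G (l(G) = (G² + G*G) + ((G² + 5*G) + 5) = (G² + G²) + (5 + G² + 5*G) = 2*G² + (5 + G² + 5*G) = 5 + 3*G² + 5*G)
m(S, s) = 330 + 6*s (m(S, s) = 6*(s + (5 + 3*(-5)² + 5*(-5))) = 6*(s + (5 + 3*25 - 25)) = 6*(s + (5 + 75 - 25)) = 6*(s + 55) = 6*(55 + s) = 330 + 6*s)
m(-45, -155) - (-1)*(-863) = (330 + 6*(-155)) - (-1)*(-863) = (330 - 930) - 1*863 = -600 - 863 = -1463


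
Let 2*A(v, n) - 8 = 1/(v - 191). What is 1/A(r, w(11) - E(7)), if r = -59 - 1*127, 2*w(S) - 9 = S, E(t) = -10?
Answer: 754/3015 ≈ 0.25008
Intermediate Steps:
w(S) = 9/2 + S/2
r = -186 (r = -59 - 127 = -186)
A(v, n) = 4 + 1/(2*(-191 + v)) (A(v, n) = 4 + 1/(2*(v - 191)) = 4 + 1/(2*(-191 + v)))
1/A(r, w(11) - E(7)) = 1/((-1527 + 8*(-186))/(2*(-191 - 186))) = 1/((1/2)*(-1527 - 1488)/(-377)) = 1/((1/2)*(-1/377)*(-3015)) = 1/(3015/754) = 754/3015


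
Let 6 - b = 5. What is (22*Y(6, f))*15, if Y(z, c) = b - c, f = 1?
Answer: 0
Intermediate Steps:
b = 1 (b = 6 - 1*5 = 6 - 5 = 1)
Y(z, c) = 1 - c
(22*Y(6, f))*15 = (22*(1 - 1*1))*15 = (22*(1 - 1))*15 = (22*0)*15 = 0*15 = 0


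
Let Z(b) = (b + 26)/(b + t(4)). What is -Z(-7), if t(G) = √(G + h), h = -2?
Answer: 133/47 + 19*√2/47 ≈ 3.4015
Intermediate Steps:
t(G) = √(-2 + G) (t(G) = √(G - 2) = √(-2 + G))
Z(b) = (26 + b)/(b + √2) (Z(b) = (b + 26)/(b + √(-2 + 4)) = (26 + b)/(b + √2))
-Z(-7) = -(26 - 7)/(-7 + √2) = -19/(-7 + √2)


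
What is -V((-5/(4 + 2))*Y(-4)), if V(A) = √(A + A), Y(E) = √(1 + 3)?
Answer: -I*√30/3 ≈ -1.8257*I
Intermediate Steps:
Y(E) = 2 (Y(E) = √4 = 2)
V(A) = √2*√A (V(A) = √(2*A) = √2*√A)
-V((-5/(4 + 2))*Y(-4)) = -√2*√((-5/(4 + 2))*2) = -√2*√((-5/6)*2) = -√2*√(((⅙)*(-5))*2) = -√2*√(-⅚*2) = -√2*√(-5/3) = -√2*I*√15/3 = -I*√30/3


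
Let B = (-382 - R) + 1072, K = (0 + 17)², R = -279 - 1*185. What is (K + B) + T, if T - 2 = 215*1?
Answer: 1660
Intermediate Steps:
T = 217 (T = 2 + 215*1 = 2 + 215 = 217)
R = -464 (R = -279 - 185 = -464)
K = 289 (K = 17² = 289)
B = 1154 (B = (-382 - 1*(-464)) + 1072 = (-382 + 464) + 1072 = 82 + 1072 = 1154)
(K + B) + T = (289 + 1154) + 217 = 1443 + 217 = 1660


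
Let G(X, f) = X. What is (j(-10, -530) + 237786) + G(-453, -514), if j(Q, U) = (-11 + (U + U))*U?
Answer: 804963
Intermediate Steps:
j(Q, U) = U*(-11 + 2*U) (j(Q, U) = (-11 + 2*U)*U = U*(-11 + 2*U))
(j(-10, -530) + 237786) + G(-453, -514) = (-530*(-11 + 2*(-530)) + 237786) - 453 = (-530*(-11 - 1060) + 237786) - 453 = (-530*(-1071) + 237786) - 453 = (567630 + 237786) - 453 = 805416 - 453 = 804963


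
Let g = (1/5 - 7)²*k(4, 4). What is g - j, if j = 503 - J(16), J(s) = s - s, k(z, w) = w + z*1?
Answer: -3327/25 ≈ -133.08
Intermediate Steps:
k(z, w) = w + z
J(s) = 0
j = 503 (j = 503 - 1*0 = 503 + 0 = 503)
g = 9248/25 (g = (1/5 - 7)²*(4 + 4) = (⅕ - 7)²*8 = (-34/5)²*8 = (1156/25)*8 = 9248/25 ≈ 369.92)
g - j = 9248/25 - 1*503 = 9248/25 - 503 = -3327/25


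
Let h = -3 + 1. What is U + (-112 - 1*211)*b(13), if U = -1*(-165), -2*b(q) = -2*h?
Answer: 811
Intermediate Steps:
h = -2
b(q) = -2 (b(q) = -(-1)*(-2) = -½*4 = -2)
U = 165
U + (-112 - 1*211)*b(13) = 165 + (-112 - 1*211)*(-2) = 165 + (-112 - 211)*(-2) = 165 - 323*(-2) = 165 + 646 = 811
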